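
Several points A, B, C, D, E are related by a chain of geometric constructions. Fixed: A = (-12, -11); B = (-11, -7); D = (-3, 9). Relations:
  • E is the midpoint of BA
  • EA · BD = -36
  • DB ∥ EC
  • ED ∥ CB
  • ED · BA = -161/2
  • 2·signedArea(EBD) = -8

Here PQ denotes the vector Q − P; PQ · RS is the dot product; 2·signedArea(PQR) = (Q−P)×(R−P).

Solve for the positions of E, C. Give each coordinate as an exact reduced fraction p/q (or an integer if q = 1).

C = (-39/2, -25)
E = (-23/2, -9)

1. E_x = -23/2  [E is the midpoint of BA]
2. E_y = -9  [E is the midpoint of BA]
   → E = (-23/2, -9)
3. C_x = -39/2  [ED ∥ CB ∩ DB ∥ EC]
4. C_y = -25  [ED ∥ CB ∩ DB ∥ EC]
   → C = (-39/2, -25)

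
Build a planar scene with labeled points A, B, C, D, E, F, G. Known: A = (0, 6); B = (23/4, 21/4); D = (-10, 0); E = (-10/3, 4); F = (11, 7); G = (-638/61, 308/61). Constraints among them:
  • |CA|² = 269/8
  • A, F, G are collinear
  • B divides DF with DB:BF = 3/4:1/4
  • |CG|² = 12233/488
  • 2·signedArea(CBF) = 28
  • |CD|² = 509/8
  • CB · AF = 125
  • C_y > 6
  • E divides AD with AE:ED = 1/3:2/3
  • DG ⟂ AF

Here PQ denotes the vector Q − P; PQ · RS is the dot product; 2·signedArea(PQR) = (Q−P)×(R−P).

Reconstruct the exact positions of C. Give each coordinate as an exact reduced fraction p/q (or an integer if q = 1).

1. C_x = -23/4  [2·signedArea(CBF) = 28 ∩ CB · AF = 125]
2. C_y = 27/4  [2·signedArea(CBF) = 28 ∩ CB · AF = 125]
   → C = (-23/4, 27/4)

C = (-23/4, 27/4)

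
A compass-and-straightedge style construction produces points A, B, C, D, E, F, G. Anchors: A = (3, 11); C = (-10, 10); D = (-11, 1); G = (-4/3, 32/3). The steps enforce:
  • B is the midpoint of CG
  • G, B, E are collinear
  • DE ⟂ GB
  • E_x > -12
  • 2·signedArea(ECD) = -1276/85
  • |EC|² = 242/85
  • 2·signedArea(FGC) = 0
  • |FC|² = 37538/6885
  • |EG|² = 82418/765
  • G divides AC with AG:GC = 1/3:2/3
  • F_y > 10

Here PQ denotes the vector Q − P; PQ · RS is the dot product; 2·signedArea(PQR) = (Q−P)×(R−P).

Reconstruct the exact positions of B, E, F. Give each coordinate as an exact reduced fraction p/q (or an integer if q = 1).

1. B_x = -17/3  [B is the midpoint of CG]
2. B_y = 31/3  [B is the midpoint of CG]
   → B = (-17/3, 31/3)
3. E_x = -993/85  [G, B, E are collinear ∩ DE ⟂ GB]
4. E_y = 839/85  [G, B, E are collinear ∩ DE ⟂ GB]
   → E = (-993/85, 839/85)
5. F_x = -5869/765  [line 2/3·x + -26/3·y + 280/3 = 0 ∩ |FC|² = 37538/6885]
6. F_y = 7787/765  [line 2/3·x + -26/3·y + 280/3 = 0 ∩ |FC|² = 37538/6885]
   → F = (-5869/765, 7787/765)

B = (-17/3, 31/3)
E = (-993/85, 839/85)
F = (-5869/765, 7787/765)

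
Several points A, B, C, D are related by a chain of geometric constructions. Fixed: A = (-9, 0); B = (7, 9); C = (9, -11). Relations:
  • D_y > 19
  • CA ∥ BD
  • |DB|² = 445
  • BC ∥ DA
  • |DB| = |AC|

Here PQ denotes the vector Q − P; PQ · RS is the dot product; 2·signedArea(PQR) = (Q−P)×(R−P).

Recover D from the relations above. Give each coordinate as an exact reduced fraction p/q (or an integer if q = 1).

D = (-11, 20)

1. D_x = -11  [BC ∥ DA ∩ CA ∥ BD]
2. D_y = 20  [BC ∥ DA ∩ CA ∥ BD]
   → D = (-11, 20)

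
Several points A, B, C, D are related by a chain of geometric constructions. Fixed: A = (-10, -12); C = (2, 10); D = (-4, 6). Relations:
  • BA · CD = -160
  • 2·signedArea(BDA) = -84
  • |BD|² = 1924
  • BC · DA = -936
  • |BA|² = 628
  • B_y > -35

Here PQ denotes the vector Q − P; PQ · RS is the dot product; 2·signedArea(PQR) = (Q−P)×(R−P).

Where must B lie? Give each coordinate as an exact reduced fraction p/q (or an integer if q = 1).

B = (-22, -34)

1. B_x = -22  [BA · CD = -160 ∩ 2·signedArea(BDA) = -84]
2. B_y = -34  [BA · CD = -160 ∩ 2·signedArea(BDA) = -84]
   → B = (-22, -34)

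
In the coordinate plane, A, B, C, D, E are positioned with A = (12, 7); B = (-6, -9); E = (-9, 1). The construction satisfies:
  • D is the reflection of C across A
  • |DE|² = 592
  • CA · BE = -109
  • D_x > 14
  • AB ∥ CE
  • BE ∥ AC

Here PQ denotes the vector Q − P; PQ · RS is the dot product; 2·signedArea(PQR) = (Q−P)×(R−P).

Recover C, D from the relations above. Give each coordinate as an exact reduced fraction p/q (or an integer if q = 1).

C = (9, 17)
D = (15, -3)

1. C_x = 9  [AB ∥ CE ∩ BE ∥ AC]
2. C_y = 17  [AB ∥ CE ∩ BE ∥ AC]
   → C = (9, 17)
3. D_x = 15  [D is the reflection of C across A]
4. D_y = -3  [D is the reflection of C across A]
   → D = (15, -3)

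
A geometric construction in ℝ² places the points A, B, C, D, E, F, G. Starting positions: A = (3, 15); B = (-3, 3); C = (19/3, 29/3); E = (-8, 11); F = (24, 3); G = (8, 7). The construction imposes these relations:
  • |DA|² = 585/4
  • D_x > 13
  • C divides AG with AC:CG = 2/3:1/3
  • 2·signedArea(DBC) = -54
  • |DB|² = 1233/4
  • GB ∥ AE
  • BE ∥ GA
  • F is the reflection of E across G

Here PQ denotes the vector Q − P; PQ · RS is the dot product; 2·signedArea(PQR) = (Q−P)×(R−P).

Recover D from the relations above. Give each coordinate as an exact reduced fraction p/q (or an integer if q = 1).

D = (27/2, 9)

1. D_x = 27/2  [line -20/3·x + 28/3·y + 6 = 0 ∩ |DA|² = 585/4]
2. D_y = 9  [line -20/3·x + 28/3·y + 6 = 0 ∩ |DA|² = 585/4]
   → D = (27/2, 9)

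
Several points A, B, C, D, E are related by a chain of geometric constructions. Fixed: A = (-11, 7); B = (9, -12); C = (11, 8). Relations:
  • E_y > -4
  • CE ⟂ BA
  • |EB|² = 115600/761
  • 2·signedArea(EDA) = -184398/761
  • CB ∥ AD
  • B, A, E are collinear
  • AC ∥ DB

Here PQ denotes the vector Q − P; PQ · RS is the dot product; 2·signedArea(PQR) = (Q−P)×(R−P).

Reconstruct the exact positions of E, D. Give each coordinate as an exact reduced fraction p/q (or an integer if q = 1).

D = (-13, -13)
E = (49/761, -2672/761)

1. E_x = 49/761  [B, A, E are collinear ∩ CE ⟂ BA]
2. E_y = -2672/761  [B, A, E are collinear ∩ CE ⟂ BA]
   → E = (49/761, -2672/761)
3. D_x = -13  [AC ∥ DB ∩ CB ∥ AD]
4. D_y = -13  [AC ∥ DB ∩ CB ∥ AD]
   → D = (-13, -13)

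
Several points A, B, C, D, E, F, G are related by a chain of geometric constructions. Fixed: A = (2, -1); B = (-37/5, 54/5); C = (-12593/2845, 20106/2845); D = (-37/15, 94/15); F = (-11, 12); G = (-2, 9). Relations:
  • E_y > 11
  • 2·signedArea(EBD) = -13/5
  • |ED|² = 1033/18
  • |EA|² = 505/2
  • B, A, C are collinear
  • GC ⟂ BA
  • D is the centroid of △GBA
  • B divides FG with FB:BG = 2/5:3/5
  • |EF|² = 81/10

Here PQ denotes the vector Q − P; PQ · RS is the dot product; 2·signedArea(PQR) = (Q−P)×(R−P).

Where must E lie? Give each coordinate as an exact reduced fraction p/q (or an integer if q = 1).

1. E_x = -83/10  [line 68/15·x + 74/15·y + -257/15 = 0 ∩ |EA|² = 505/2]
2. E_y = 111/10  [line 68/15·x + 74/15·y + -257/15 = 0 ∩ |EA|² = 505/2]
   → E = (-83/10, 111/10)

E = (-83/10, 111/10)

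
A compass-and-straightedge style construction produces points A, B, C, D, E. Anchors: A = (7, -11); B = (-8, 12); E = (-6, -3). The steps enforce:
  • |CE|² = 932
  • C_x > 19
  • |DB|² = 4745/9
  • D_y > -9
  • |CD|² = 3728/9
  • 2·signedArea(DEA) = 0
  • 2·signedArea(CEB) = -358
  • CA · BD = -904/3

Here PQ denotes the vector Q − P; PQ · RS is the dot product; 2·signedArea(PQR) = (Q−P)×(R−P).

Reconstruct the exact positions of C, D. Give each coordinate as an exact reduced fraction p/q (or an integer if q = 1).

C = (20, -19)
D = (8/3, -25/3)

1. C_x = 20  [line -15·x + -2·y + 262 = 0 ∩ |CE|² = 932]
2. C_y = -19  [line -15·x + -2·y + 262 = 0 ∩ |CE|² = 932]
   → C = (20, -19)
3. D_x = 8/3  [2·signedArea(DEA) = 0 ∩ CA · BD = -904/3]
4. D_y = -25/3  [2·signedArea(DEA) = 0 ∩ CA · BD = -904/3]
   → D = (8/3, -25/3)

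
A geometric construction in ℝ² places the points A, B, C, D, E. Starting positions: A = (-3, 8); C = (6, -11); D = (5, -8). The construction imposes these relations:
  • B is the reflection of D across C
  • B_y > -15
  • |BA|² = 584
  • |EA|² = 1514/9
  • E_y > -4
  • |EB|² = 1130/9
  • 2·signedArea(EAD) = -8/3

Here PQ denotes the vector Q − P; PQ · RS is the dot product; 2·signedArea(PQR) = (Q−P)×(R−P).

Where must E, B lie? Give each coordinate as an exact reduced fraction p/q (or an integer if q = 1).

B = (7, -14)
E = (8/3, -11/3)

1. B_x = 7  [B is the reflection of D across C]
2. B_y = -14  [B is the reflection of D across C]
   → B = (7, -14)
3. E_x = 8/3  [line 16·x + 8·y + -40/3 = 0 ∩ |EB|² = 1130/9]
4. E_y = -11/3  [line 16·x + 8·y + -40/3 = 0 ∩ |EB|² = 1130/9]
   → E = (8/3, -11/3)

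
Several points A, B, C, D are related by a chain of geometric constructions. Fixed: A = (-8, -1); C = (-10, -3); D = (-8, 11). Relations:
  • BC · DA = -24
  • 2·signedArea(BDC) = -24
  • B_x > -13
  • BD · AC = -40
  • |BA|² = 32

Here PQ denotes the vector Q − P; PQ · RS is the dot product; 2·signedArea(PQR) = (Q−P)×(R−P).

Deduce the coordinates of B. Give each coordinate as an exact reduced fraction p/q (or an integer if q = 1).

B = (-12, -5)

1. B_x = -12  [BD · AC = -40 ∩ 2·signedArea(BDC) = -24]
2. B_y = -5  [BD · AC = -40 ∩ 2·signedArea(BDC) = -24]
   → B = (-12, -5)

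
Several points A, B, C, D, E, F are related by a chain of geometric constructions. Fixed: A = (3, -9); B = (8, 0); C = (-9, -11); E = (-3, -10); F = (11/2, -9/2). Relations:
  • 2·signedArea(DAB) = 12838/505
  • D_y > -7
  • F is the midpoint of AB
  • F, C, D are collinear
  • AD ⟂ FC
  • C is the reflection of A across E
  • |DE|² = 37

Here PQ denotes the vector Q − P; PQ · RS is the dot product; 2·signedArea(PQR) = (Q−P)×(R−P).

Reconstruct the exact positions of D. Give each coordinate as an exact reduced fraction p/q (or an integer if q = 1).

1. D_x = 878/505  [F, C, D are collinear ∩ AD ⟂ FC]
2. D_y = -3124/505  [F, C, D are collinear ∩ AD ⟂ FC]
   → D = (878/505, -3124/505)

D = (878/505, -3124/505)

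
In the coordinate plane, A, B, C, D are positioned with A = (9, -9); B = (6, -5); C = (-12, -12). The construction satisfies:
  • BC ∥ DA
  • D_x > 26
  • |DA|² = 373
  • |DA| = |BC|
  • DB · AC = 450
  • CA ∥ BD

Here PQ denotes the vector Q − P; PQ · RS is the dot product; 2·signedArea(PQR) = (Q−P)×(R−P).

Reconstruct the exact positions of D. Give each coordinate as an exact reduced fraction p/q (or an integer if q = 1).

1. D_x = 27  [BC ∥ DA ∩ CA ∥ BD]
2. D_y = -2  [BC ∥ DA ∩ CA ∥ BD]
   → D = (27, -2)

D = (27, -2)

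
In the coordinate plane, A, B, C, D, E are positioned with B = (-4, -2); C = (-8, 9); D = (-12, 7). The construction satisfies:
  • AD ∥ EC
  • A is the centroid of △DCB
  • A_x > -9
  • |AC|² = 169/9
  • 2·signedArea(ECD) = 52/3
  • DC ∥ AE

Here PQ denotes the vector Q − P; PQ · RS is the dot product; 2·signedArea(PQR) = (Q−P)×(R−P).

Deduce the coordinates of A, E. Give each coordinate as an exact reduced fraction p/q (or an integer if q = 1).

1. A_x = -8  [A is the centroid of △DCB]
2. A_y = 14/3  [A is the centroid of △DCB]
   → A = (-8, 14/3)
3. E_x = -4  [AD ∥ EC ∩ DC ∥ AE]
4. E_y = 20/3  [AD ∥ EC ∩ DC ∥ AE]
   → E = (-4, 20/3)

A = (-8, 14/3)
E = (-4, 20/3)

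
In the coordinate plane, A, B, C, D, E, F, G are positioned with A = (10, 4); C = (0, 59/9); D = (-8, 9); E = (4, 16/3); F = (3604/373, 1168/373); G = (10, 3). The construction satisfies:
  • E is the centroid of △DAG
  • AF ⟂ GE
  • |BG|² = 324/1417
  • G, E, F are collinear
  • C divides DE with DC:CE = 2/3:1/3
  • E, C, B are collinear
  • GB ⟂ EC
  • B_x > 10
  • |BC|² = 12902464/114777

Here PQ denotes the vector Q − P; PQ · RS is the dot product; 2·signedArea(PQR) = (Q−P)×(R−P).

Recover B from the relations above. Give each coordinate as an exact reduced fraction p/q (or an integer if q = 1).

1. B_x = 14368/1417  [E, C, B are collinear ∩ GB ⟂ EC]
2. B_y = 4899/1417  [E, C, B are collinear ∩ GB ⟂ EC]
   → B = (14368/1417, 4899/1417)

B = (14368/1417, 4899/1417)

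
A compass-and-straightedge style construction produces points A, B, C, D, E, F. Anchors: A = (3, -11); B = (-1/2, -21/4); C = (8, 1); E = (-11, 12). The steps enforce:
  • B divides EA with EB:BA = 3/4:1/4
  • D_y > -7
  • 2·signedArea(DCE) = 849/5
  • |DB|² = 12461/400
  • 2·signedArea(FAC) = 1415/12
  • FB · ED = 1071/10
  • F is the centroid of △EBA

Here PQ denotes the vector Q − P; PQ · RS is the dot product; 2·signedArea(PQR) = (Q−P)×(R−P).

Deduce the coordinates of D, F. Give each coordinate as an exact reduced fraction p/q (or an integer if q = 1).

D = (5, -31/5)
F = (-17/6, -17/12)

1. F_x = -17/6  [F is the centroid of △EBA]
2. F_y = -17/12  [F is the centroid of △EBA]
   → F = (-17/6, -17/12)
3. D_x = 5  [2·signedArea(DCE) = 849/5 ∩ FB · ED = 1071/10]
4. D_y = -31/5  [2·signedArea(DCE) = 849/5 ∩ FB · ED = 1071/10]
   → D = (5, -31/5)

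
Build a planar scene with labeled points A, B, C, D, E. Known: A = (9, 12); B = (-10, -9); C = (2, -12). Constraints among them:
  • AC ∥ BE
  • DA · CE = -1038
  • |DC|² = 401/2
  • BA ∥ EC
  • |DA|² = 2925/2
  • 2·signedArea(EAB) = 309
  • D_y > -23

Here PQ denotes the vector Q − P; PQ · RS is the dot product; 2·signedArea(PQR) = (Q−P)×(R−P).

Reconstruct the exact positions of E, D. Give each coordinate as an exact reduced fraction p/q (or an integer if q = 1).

D = (-15/2, -45/2)
E = (-17, -33)

1. E_x = -17  [BA ∥ EC ∩ AC ∥ BE]
2. E_y = -33  [BA ∥ EC ∩ AC ∥ BE]
   → E = (-17, -33)
3. D_x = -15/2  [line 19·x + 21·y + 615 = 0 ∩ |DC|² = 401/2]
4. D_y = -45/2  [line 19·x + 21·y + 615 = 0 ∩ |DC|² = 401/2]
   → D = (-15/2, -45/2)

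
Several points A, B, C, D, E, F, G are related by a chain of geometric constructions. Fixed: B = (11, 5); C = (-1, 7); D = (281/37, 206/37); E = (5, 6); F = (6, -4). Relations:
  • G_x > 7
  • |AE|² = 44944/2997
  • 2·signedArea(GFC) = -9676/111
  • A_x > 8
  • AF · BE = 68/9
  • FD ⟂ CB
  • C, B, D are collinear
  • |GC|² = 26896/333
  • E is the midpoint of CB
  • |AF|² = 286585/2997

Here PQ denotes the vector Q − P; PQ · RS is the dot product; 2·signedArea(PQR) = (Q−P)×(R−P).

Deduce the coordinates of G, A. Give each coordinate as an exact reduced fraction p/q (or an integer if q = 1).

1. G_x = 291/37  [line -11·x + -7·y + 13894/111 = 0 ∩ |GC|² = 26896/333]
2. G_y = 613/111  [line -11·x + -7·y + 13894/111 = 0 ∩ |GC|² = 26896/333]
   → G = (291/37, 613/111)
3. A_x = 979/111  [line 6·x + -1·y + -428/9 = 0 ∩ |AF|² = 286585/2997]
4. A_y = 1786/333  [line 6·x + -1·y + -428/9 = 0 ∩ |AF|² = 286585/2997]
   → A = (979/111, 1786/333)

A = (979/111, 1786/333)
G = (291/37, 613/111)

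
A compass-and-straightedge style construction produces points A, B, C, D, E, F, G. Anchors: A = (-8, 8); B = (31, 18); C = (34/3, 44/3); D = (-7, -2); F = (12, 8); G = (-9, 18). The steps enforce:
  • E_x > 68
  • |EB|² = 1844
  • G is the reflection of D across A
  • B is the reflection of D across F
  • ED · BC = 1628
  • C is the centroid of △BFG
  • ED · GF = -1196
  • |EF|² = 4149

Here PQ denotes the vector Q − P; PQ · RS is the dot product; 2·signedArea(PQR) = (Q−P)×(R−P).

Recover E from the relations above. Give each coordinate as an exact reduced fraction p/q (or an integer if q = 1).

1. E_x = 69  [ED · BC = 1628 ∩ ED · GF = -1196]
2. E_y = 38  [ED · BC = 1628 ∩ ED · GF = -1196]
   → E = (69, 38)

E = (69, 38)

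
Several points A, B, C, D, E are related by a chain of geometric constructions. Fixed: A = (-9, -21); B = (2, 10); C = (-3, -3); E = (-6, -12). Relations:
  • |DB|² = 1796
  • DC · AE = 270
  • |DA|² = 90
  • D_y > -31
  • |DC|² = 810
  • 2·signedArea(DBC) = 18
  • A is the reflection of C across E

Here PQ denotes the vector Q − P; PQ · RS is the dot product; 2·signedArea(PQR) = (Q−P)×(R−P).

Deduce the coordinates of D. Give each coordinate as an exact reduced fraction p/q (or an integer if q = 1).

D = (-12, -30)

1. D_x = -12  [DC · AE = 270 ∩ 2·signedArea(DBC) = 18]
2. D_y = -30  [DC · AE = 270 ∩ 2·signedArea(DBC) = 18]
   → D = (-12, -30)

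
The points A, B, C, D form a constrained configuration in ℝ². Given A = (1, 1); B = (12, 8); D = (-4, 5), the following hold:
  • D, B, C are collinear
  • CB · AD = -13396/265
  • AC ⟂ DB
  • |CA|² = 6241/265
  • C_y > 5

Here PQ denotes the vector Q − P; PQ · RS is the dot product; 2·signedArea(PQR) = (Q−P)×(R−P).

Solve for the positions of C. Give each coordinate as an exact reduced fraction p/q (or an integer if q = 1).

C = (28/265, 1529/265)

1. C_x = 28/265  [D, B, C are collinear ∩ AC ⟂ DB]
2. C_y = 1529/265  [D, B, C are collinear ∩ AC ⟂ DB]
   → C = (28/265, 1529/265)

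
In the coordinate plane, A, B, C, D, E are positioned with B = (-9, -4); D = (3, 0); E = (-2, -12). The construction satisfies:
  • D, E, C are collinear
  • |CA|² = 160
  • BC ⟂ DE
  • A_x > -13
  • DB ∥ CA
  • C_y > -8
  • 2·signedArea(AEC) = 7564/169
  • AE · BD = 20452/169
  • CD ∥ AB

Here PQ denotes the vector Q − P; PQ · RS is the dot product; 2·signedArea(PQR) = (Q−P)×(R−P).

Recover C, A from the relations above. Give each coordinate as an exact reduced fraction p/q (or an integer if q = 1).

1. C_x = -33/169  [D, E, C are collinear ∩ BC ⟂ DE]
2. C_y = -1296/169  [D, E, C are collinear ∩ BC ⟂ DE]
   → C = (-33/169, -1296/169)
3. A_x = -2061/169  [CD ∥ AB ∩ DB ∥ CA]
4. A_y = -1972/169  [CD ∥ AB ∩ DB ∥ CA]
   → A = (-2061/169, -1972/169)

A = (-2061/169, -1972/169)
C = (-33/169, -1296/169)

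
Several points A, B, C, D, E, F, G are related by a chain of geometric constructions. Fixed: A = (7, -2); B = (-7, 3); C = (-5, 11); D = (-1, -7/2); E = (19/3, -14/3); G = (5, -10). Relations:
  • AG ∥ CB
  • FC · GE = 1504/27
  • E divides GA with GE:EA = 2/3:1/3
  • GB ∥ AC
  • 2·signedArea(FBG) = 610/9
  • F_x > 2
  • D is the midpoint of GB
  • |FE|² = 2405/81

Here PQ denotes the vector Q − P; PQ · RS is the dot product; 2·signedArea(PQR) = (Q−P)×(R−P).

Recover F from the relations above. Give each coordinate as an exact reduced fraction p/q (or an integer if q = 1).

F = (19/9, -11/9)

1. F_x = 19/9  [2·signedArea(FBG) = 610/9 ∩ FC · GE = 1504/27]
2. F_y = -11/9  [2·signedArea(FBG) = 610/9 ∩ FC · GE = 1504/27]
   → F = (19/9, -11/9)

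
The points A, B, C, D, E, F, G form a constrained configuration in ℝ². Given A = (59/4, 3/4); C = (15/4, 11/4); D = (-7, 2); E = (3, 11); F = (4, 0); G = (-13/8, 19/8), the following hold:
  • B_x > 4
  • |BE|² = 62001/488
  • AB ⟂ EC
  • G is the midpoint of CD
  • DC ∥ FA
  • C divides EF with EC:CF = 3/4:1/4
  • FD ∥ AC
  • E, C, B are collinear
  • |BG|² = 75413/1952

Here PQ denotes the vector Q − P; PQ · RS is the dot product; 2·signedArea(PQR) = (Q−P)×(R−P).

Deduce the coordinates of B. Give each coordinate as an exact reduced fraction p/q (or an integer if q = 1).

B = (981/244, -55/244)

1. B_x = 981/244  [E, C, B are collinear ∩ AB ⟂ EC]
2. B_y = -55/244  [E, C, B are collinear ∩ AB ⟂ EC]
   → B = (981/244, -55/244)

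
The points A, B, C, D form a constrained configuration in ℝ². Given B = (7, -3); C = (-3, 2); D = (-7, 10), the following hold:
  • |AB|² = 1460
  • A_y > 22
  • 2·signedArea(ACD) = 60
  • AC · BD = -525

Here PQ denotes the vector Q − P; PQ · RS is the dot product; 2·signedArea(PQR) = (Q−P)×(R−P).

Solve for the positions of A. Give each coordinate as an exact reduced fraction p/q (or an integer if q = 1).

A = (-21, 23)

1. A_x = -21  [2·signedArea(ACD) = 60 ∩ AC · BD = -525]
2. A_y = 23  [2·signedArea(ACD) = 60 ∩ AC · BD = -525]
   → A = (-21, 23)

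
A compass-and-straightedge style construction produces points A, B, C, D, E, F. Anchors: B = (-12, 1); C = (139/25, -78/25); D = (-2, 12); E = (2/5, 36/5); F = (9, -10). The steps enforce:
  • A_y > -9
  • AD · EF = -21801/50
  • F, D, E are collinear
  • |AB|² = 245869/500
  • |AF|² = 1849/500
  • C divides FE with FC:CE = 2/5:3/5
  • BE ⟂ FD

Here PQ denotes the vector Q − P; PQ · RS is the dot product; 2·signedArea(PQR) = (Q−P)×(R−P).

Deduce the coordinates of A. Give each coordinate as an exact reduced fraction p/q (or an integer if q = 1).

1. A_x = 407/50  [line -43/5·x + 86/5·y + 10621/50 = 0 ∩ |AF|² = 1849/500]
2. A_y = -207/25  [line -43/5·x + 86/5·y + 10621/50 = 0 ∩ |AF|² = 1849/500]
   → A = (407/50, -207/25)

A = (407/50, -207/25)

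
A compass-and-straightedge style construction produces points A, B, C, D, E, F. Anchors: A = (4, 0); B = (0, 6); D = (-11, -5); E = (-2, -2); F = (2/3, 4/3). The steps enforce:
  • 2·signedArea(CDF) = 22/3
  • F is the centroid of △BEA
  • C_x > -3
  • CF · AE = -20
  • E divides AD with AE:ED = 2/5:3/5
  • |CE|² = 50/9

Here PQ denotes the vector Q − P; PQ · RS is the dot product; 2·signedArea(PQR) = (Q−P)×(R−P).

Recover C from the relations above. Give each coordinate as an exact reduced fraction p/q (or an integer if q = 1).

1. C_x = -7/3  [2·signedArea(CDF) = 22/3 ∩ CF · AE = -20]
2. C_y = 1/3  [2·signedArea(CDF) = 22/3 ∩ CF · AE = -20]
   → C = (-7/3, 1/3)

C = (-7/3, 1/3)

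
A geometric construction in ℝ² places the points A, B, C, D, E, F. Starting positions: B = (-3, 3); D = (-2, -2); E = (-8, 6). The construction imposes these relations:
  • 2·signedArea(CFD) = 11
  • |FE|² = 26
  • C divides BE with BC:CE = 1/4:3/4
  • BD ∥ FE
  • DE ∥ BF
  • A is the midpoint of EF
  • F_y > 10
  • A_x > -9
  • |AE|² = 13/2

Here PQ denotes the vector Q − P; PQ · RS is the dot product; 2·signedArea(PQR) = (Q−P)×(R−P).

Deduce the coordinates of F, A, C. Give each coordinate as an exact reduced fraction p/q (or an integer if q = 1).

A = (-17/2, 17/2)
C = (-17/4, 15/4)
F = (-9, 11)

1. F_x = -9  [BD ∥ FE ∩ DE ∥ BF]
2. F_y = 11  [BD ∥ FE ∩ DE ∥ BF]
   → F = (-9, 11)
3. A_x = -17/2  [A is the midpoint of EF]
4. A_y = 17/2  [A is the midpoint of EF]
   → A = (-17/2, 17/2)
5. C_x = -17/4  [C divides BE with BC:CE = 1/4:3/4]
6. C_y = 15/4  [C divides BE with BC:CE = 1/4:3/4]
   → C = (-17/4, 15/4)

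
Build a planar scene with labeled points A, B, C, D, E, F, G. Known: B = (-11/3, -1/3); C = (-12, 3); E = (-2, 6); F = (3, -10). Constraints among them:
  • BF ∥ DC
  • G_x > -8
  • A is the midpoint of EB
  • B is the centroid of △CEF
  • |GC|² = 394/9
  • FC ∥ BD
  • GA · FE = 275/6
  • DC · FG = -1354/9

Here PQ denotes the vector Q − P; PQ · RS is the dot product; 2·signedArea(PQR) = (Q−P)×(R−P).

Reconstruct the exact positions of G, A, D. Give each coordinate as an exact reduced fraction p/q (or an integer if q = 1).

1. A_x = -17/6  [A is the midpoint of EB]
2. A_y = 17/6  [A is the midpoint of EB]
   → A = (-17/6, 17/6)
3. D_x = -56/3  [BF ∥ DC ∩ FC ∥ BD]
4. D_y = 38/3  [BF ∥ DC ∩ FC ∥ BD]
   → D = (-56/3, 38/3)
5. G_x = -7  [GA · FE = 275/6 ∩ DC · FG = -1354/9]
6. G_y = -4/3  [GA · FE = 275/6 ∩ DC · FG = -1354/9]
   → G = (-7, -4/3)

A = (-17/6, 17/6)
D = (-56/3, 38/3)
G = (-7, -4/3)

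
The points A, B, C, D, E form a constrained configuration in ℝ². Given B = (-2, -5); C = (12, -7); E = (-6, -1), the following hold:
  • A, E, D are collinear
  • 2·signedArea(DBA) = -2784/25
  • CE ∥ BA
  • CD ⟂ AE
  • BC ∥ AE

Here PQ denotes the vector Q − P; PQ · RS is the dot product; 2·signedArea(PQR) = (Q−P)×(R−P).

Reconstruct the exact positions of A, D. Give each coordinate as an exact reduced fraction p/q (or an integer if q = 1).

A = (-20, 1)
D = (312/25, -91/25)

1. A_x = -20  [BC ∥ AE ∩ CE ∥ BA]
2. A_y = 1  [BC ∥ AE ∩ CE ∥ BA]
   → A = (-20, 1)
3. D_x = 312/25  [A, E, D are collinear ∩ CD ⟂ AE]
4. D_y = -91/25  [A, E, D are collinear ∩ CD ⟂ AE]
   → D = (312/25, -91/25)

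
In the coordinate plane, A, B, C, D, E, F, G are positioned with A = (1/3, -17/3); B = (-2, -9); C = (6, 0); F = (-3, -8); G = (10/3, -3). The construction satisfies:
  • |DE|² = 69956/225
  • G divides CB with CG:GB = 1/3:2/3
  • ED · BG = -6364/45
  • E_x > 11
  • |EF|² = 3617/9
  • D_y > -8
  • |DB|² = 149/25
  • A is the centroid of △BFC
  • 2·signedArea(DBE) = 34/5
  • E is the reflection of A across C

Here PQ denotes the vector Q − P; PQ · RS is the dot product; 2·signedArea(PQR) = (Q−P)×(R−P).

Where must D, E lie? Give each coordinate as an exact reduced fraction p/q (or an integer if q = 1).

D = (-3/5, -7)
E = (35/3, 17/3)

1. E_x = 35/3  [E is the reflection of A across C]
2. E_y = 17/3  [E is the reflection of A across C]
   → E = (35/3, 17/3)
3. D_x = -3/5  [2·signedArea(DBE) = 34/5 ∩ ED · BG = -6364/45]
4. D_y = -7  [2·signedArea(DBE) = 34/5 ∩ ED · BG = -6364/45]
   → D = (-3/5, -7)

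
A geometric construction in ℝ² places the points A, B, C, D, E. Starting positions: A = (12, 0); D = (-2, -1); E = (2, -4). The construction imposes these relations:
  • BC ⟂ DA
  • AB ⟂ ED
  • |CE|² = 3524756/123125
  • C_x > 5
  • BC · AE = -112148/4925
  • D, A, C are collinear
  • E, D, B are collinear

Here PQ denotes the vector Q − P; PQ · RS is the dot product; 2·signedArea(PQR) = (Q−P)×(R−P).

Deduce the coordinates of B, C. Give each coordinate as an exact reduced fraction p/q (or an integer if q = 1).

1. B_x = 162/25  [E, D, B are collinear ∩ AB ⟂ ED]
2. B_y = -184/25  [E, D, B are collinear ∩ AB ⟂ ED]
   → B = (162/25, -184/25)
3. C_x = 29476/4925  [D, A, C are collinear ∩ BC ⟂ DA]
4. C_y = -2116/4925  [D, A, C are collinear ∩ BC ⟂ DA]
   → C = (29476/4925, -2116/4925)

B = (162/25, -184/25)
C = (29476/4925, -2116/4925)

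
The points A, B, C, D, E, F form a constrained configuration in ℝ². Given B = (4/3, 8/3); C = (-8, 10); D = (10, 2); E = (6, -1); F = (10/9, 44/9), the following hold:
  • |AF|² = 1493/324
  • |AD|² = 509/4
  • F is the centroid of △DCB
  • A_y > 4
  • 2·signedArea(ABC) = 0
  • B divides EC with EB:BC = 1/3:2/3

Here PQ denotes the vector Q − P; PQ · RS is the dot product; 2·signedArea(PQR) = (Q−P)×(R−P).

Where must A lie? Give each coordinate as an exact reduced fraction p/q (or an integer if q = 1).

A = (-1, 9/2)

1. A_x = -1  [line -22/3·x + -28/3·y + 104/3 = 0 ∩ |AD|² = 509/4]
2. A_y = 9/2  [line -22/3·x + -28/3·y + 104/3 = 0 ∩ |AD|² = 509/4]
   → A = (-1, 9/2)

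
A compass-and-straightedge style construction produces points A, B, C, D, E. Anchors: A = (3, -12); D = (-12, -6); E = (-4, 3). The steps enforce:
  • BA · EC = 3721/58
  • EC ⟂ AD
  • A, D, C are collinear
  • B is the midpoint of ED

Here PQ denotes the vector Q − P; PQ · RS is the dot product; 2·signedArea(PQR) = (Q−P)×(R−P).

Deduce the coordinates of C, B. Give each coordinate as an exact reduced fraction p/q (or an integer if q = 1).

1. C_x = -238/29  [A, D, C are collinear ∩ EC ⟂ AD]
2. C_y = -218/29  [A, D, C are collinear ∩ EC ⟂ AD]
   → C = (-238/29, -218/29)
3. B_x = -8  [B is the midpoint of ED]
4. B_y = -3/2  [B is the midpoint of ED]
   → B = (-8, -3/2)

B = (-8, -3/2)
C = (-238/29, -218/29)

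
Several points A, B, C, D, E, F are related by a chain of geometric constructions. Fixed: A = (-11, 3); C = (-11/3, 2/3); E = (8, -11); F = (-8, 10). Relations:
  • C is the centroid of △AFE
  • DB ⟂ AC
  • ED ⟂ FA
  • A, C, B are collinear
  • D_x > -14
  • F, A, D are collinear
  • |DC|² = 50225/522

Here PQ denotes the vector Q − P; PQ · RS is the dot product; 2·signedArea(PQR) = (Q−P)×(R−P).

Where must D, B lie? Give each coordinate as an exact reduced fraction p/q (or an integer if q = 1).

1. D_x = -761/58  [F, A, D are collinear ∩ ED ⟂ FA]
2. D_y = -113/58  [F, A, D are collinear ∩ ED ⟂ FA]
   → D = (-761/58, -113/58)
3. B_x = -4334/377  [A, C, B are collinear ∩ DB ⟂ AC]
4. B_y = 2381/754  [A, C, B are collinear ∩ DB ⟂ AC]
   → B = (-4334/377, 2381/754)

B = (-4334/377, 2381/754)
D = (-761/58, -113/58)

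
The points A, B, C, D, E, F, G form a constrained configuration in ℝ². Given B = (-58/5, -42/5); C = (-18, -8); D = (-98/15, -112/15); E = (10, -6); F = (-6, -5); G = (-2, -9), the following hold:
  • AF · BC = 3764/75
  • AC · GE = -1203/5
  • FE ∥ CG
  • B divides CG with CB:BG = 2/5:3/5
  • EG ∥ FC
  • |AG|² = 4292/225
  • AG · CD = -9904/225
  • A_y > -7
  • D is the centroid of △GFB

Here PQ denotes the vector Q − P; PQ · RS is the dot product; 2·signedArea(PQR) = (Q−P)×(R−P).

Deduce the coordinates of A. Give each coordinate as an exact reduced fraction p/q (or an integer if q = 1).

1. A_x = 26/15  [AC · GE = -1203/5 ∩ AF · BC = 3764/75]
2. A_y = -101/15  [AC · GE = -1203/5 ∩ AF · BC = 3764/75]
   → A = (26/15, -101/15)

A = (26/15, -101/15)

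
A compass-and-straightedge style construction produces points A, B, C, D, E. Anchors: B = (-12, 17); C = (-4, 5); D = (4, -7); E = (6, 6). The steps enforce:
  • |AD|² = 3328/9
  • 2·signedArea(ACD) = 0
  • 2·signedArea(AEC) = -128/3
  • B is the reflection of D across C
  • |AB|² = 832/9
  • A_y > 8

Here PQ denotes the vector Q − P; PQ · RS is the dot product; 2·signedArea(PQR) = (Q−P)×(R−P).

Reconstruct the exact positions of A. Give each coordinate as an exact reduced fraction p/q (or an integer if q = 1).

A = (-20/3, 9)

1. A_x = -20/3  [2·signedArea(ACD) = 0 ∩ 2·signedArea(AEC) = -128/3]
2. A_y = 9  [2·signedArea(ACD) = 0 ∩ 2·signedArea(AEC) = -128/3]
   → A = (-20/3, 9)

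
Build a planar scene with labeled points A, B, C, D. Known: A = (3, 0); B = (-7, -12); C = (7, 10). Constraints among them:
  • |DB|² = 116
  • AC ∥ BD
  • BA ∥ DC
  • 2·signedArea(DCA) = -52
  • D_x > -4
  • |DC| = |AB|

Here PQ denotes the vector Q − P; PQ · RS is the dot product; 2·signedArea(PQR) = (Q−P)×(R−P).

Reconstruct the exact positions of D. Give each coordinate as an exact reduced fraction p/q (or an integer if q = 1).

1. D_x = -3  [BA ∥ DC ∩ AC ∥ BD]
2. D_y = -2  [BA ∥ DC ∩ AC ∥ BD]
   → D = (-3, -2)

D = (-3, -2)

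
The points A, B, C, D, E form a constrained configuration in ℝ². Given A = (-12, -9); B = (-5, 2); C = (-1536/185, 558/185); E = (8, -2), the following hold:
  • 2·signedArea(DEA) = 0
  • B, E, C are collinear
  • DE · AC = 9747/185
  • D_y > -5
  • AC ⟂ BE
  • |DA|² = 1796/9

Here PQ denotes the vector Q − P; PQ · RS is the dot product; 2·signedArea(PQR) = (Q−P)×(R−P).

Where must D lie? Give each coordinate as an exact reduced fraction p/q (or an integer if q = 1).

D = (4/3, -13/3)

1. D_x = 4/3  [2·signedArea(DEA) = 0 ∩ DE · AC = 9747/185]
2. D_y = -13/3  [2·signedArea(DEA) = 0 ∩ DE · AC = 9747/185]
   → D = (4/3, -13/3)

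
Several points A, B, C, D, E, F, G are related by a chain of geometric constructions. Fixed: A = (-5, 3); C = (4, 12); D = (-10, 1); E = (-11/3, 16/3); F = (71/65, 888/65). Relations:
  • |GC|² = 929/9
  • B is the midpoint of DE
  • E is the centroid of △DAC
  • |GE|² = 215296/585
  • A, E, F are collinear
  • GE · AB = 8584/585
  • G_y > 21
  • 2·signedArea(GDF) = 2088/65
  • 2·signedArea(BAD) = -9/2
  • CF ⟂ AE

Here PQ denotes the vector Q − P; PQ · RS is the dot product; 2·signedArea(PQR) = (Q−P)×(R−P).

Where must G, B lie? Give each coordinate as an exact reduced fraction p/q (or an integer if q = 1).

1. G_x = 1141/195  [line -823/65·x + 721/65·y + -11039/65 = 0 ∩ |GC|² = 929/9]
2. G_y = 4288/195  [line -823/65·x + 721/65·y + -11039/65 = 0 ∩ |GC|² = 929/9]
   → G = (1141/195, 4288/195)
3. B_x = -41/6  [GE · AB = 8584/585 ∩ B is the midpoint of DE]
4. B_y = 19/6  [GE · AB = 8584/585 ∩ B is the midpoint of DE]
   → B = (-41/6, 19/6)

B = (-41/6, 19/6)
G = (1141/195, 4288/195)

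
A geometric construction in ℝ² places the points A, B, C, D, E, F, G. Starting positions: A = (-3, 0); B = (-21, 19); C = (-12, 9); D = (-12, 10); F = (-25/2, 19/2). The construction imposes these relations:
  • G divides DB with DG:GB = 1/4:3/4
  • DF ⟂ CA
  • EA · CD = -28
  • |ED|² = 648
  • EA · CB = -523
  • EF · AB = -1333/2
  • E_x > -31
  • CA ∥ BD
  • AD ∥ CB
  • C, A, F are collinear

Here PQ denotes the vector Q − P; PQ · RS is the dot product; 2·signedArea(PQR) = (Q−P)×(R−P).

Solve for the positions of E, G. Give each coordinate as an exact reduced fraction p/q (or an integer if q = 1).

1. E_x = -30  [EA · CB = -523 ∩ EF · AB = -1333/2]
2. E_y = 28  [EA · CB = -523 ∩ EF · AB = -1333/2]
   → E = (-30, 28)
3. G_x = -57/4  [G divides DB with DG:GB = 1/4:3/4]
4. G_y = 49/4  [G divides DB with DG:GB = 1/4:3/4]
   → G = (-57/4, 49/4)

E = (-30, 28)
G = (-57/4, 49/4)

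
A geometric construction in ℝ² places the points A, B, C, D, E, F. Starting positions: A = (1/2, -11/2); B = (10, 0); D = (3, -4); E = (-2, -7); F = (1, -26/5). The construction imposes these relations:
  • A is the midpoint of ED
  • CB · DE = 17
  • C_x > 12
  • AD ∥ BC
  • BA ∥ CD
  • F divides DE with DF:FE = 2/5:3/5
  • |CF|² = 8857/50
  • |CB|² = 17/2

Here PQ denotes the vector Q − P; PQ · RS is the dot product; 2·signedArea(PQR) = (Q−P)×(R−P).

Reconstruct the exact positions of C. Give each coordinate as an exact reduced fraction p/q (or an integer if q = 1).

1. C_x = 25/2  [BA ∥ CD ∩ AD ∥ BC]
2. C_y = 3/2  [BA ∥ CD ∩ AD ∥ BC]
   → C = (25/2, 3/2)

C = (25/2, 3/2)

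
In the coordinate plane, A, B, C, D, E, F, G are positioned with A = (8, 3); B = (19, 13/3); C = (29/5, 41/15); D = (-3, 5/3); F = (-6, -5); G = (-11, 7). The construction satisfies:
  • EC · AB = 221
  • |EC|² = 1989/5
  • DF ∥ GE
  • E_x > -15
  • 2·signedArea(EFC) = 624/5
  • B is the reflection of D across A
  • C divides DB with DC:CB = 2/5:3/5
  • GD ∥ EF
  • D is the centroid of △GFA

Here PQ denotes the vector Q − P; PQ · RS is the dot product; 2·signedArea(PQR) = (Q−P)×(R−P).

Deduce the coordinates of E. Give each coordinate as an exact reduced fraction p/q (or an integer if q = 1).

E = (-14, 1/3)

1. E_x = -14  [GD ∥ EF ∩ DF ∥ GE]
2. E_y = 1/3  [GD ∥ EF ∩ DF ∥ GE]
   → E = (-14, 1/3)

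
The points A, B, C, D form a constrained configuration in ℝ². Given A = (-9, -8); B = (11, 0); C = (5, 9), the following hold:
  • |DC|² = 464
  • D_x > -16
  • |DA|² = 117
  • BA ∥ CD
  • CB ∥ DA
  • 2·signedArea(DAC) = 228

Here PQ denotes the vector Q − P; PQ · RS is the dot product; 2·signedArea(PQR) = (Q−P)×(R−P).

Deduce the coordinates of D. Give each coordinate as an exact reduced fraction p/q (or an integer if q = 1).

D = (-15, 1)

1. D_x = -15  [CB ∥ DA ∩ BA ∥ CD]
2. D_y = 1  [CB ∥ DA ∩ BA ∥ CD]
   → D = (-15, 1)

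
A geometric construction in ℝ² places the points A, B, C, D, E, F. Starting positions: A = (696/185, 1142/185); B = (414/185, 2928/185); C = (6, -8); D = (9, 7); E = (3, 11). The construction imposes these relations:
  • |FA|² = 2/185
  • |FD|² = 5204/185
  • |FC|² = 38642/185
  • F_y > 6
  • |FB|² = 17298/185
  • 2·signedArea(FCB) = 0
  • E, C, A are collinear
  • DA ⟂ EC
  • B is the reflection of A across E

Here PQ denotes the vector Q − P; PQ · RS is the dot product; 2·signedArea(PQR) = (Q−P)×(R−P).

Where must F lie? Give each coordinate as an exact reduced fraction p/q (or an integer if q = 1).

1. F_x = 693/185  [line -4408/185·x + -696/185·y + 4176/37 = 0 ∩ |FC|² = 38642/185]
2. F_y = 1161/185  [line -4408/185·x + -696/185·y + 4176/37 = 0 ∩ |FC|² = 38642/185]
   → F = (693/185, 1161/185)

F = (693/185, 1161/185)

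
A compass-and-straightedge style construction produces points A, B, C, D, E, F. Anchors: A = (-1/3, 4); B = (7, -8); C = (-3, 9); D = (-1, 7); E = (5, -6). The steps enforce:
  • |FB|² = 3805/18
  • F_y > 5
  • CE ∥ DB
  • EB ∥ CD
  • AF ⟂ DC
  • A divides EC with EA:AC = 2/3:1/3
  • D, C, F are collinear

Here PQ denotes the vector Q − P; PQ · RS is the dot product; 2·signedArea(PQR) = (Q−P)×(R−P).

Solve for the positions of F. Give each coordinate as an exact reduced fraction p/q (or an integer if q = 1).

F = (5/6, 31/6)

1. F_x = 5/6  [D, C, F are collinear ∩ AF ⟂ DC]
2. F_y = 31/6  [D, C, F are collinear ∩ AF ⟂ DC]
   → F = (5/6, 31/6)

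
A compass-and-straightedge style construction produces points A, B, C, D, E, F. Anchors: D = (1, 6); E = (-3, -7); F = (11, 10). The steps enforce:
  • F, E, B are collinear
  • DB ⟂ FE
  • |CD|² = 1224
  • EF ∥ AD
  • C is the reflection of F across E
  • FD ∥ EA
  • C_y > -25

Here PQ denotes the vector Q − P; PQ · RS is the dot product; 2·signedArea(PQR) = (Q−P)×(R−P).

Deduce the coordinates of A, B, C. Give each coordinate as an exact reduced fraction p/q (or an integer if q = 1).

1. A_x = -13  [EF ∥ AD ∩ FD ∥ EA]
2. A_y = -11  [EF ∥ AD ∩ FD ∥ EA]
   → A = (-13, -11)
3. B_x = 2423/485  [F, E, B are collinear ∩ DB ⟂ FE]
4. B_y = 1314/485  [F, E, B are collinear ∩ DB ⟂ FE]
   → B = (2423/485, 1314/485)
5. C_x = -17  [C is the reflection of F across E]
6. C_y = -24  [C is the reflection of F across E]
   → C = (-17, -24)

A = (-13, -11)
B = (2423/485, 1314/485)
C = (-17, -24)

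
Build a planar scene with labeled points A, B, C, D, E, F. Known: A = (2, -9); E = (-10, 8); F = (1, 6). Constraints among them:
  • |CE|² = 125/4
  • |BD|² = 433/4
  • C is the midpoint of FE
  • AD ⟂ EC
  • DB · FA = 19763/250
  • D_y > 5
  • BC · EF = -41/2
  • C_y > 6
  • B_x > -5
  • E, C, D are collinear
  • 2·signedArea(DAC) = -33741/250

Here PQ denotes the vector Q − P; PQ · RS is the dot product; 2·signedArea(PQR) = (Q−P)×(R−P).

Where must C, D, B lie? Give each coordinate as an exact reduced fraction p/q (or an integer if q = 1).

B = (-4, -1/2)
C = (-9/2, 7)
D = (576/125, 668/125)

1. C_x = -9/2  [C is the midpoint of FE]
2. C_y = 7  [C is the midpoint of FE]
   → C = (-9/2, 7)
3. D_x = 576/125  [E, C, D are collinear ∩ AD ⟂ EC]
4. D_y = 668/125  [E, C, D are collinear ∩ AD ⟂ EC]
   → D = (576/125, 668/125)
5. B_x = -4  [BC · EF = -41/2 ∩ DB · FA = 19763/250]
6. B_y = -1/2  [BC · EF = -41/2 ∩ DB · FA = 19763/250]
   → B = (-4, -1/2)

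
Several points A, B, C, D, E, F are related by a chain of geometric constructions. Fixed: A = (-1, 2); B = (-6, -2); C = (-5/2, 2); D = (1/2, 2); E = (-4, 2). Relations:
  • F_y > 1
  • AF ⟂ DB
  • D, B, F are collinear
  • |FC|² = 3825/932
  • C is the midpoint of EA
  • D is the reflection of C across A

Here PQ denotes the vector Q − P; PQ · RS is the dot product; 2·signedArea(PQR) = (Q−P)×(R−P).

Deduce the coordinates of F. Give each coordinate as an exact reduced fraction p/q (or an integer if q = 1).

F = (-137/233, 310/233)

1. F_x = -137/233  [D, B, F are collinear ∩ AF ⟂ DB]
2. F_y = 310/233  [D, B, F are collinear ∩ AF ⟂ DB]
   → F = (-137/233, 310/233)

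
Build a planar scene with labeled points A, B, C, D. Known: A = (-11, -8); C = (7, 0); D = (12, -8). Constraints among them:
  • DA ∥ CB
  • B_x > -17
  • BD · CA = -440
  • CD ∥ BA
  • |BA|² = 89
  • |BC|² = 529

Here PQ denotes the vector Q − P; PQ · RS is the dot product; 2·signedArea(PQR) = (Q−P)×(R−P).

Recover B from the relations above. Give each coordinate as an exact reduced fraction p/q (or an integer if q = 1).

B = (-16, 0)

1. B_x = -16  [CD ∥ BA ∩ DA ∥ CB]
2. B_y = 0  [CD ∥ BA ∩ DA ∥ CB]
   → B = (-16, 0)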